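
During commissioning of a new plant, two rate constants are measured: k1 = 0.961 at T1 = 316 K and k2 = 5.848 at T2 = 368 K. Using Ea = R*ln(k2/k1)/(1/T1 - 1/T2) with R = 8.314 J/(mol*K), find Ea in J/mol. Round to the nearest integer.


Ea = R * ln(k2/k1) / (1/T1 - 1/T2)
ln(k2/k1) = ln(5.848/0.961) = 1.8058806
1/T1 - 1/T2 = 1/316 - 1/368 = 0.000447165658
Ea = 8.314 * 1.8058806 / 0.000447165658
Ea = 33576 J/mol


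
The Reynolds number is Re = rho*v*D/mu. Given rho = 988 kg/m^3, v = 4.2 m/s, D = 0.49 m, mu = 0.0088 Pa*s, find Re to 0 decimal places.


Re = rho * v * D / mu
Re = 988 * 4.2 * 0.49 / 0.0088
Re = 2033.304 / 0.0088
Re = 231057


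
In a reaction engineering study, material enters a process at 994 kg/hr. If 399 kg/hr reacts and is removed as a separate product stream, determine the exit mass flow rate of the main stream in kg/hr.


Steady-state mass balance on the main outlet: F_out = F_in - F_removed
F_out = 994 - 399
F_out = 595 kg/hr


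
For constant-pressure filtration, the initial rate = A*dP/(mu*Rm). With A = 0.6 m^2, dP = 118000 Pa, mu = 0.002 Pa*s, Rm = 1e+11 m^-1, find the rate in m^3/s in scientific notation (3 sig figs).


rate = A * dP / (mu * Rm)
rate = 0.6 * 118000 / (0.002 * 1e+11)
rate = 70800.0 / 2.000e+08
rate = 3.54e-04 m^3/s


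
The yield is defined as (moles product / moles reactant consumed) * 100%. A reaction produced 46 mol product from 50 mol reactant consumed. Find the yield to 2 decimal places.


Yield = (moles product / moles consumed) * 100%
Yield = (46 / 50) * 100
Yield = 0.92 * 100
Yield = 92.00%


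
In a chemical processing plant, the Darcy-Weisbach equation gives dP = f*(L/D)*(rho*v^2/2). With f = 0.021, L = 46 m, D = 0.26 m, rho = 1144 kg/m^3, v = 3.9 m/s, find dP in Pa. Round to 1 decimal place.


dP = f * (L/D) * (rho*v^2/2)
dP = 0.021 * (46/0.26) * (1144*3.9^2/2)
L/D = 176.92307692
rho*v^2/2 = 1144*15.21/2 = 8700.12
dP = 0.021 * 176.92307692 * 8700.12
dP = 32324.3 Pa


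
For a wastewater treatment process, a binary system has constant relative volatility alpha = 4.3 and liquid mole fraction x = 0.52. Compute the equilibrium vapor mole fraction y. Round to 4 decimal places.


y = alpha*x / (1 + (alpha-1)*x)
y = 4.3*0.52 / (1 + (4.3-1)*0.52)
y = 2.236 / (1 + 1.716)
y = 2.236 / 2.716
y = 0.8233


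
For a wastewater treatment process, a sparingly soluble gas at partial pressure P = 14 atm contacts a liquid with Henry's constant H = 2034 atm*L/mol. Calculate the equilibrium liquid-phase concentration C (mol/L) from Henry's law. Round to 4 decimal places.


C = P / H
C = 14 / 2034
C = 0.0069 mol/L


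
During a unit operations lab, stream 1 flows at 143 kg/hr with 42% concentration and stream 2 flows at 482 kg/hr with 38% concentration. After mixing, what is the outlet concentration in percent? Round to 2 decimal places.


Mass balance on solute: F1*x1 + F2*x2 = F3*x3
F3 = F1 + F2 = 143 + 482 = 625 kg/hr
x3 = (F1*x1 + F2*x2)/F3
x3 = (143*0.42 + 482*0.38) / 625
x3 = 38.92%


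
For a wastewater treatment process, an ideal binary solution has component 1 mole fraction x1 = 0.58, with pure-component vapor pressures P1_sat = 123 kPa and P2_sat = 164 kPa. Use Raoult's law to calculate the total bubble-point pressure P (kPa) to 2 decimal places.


P = x1*P1_sat + x2*P2_sat
x2 = 1 - x1 = 1 - 0.58 = 0.42
P = 0.58*123 + 0.42*164
P = 71.34 + 68.88
P = 140.22 kPa


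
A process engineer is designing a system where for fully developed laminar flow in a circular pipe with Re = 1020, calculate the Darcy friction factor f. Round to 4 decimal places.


f = 64 / Re
f = 64 / 1020
f = 0.0627


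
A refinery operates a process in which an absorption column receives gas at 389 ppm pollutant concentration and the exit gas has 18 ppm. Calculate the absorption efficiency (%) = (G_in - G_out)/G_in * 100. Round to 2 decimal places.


Efficiency = (G_in - G_out) / G_in * 100%
Efficiency = (389 - 18) / 389 * 100
Efficiency = 371 / 389 * 100
Efficiency = 95.37%


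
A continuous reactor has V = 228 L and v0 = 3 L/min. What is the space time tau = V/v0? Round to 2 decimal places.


tau = V / v0
tau = 228 / 3
tau = 76.00 min


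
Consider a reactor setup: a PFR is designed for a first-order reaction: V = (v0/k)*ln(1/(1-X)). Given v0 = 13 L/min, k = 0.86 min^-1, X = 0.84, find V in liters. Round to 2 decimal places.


V = (v0/k) * ln(1/(1-X))
V = (13/0.86) * ln(1/(1-0.84))
V = 15.116279 * ln(6.25)
V = 15.116279 * 1.832581
V = 27.70 L


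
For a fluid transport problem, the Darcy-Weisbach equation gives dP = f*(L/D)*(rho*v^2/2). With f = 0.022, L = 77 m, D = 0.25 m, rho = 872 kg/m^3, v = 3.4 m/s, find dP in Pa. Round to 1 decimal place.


dP = f * (L/D) * (rho*v^2/2)
dP = 0.022 * (77/0.25) * (872*3.4^2/2)
L/D = 308.0
rho*v^2/2 = 872*11.56/2 = 5040.16
dP = 0.022 * 308.0 * 5040.16
dP = 34152.1 Pa


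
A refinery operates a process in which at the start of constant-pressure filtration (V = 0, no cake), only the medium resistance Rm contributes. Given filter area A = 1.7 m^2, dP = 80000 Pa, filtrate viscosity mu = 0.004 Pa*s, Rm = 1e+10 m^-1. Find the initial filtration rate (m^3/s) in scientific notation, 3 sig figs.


rate = A * dP / (mu * Rm)
rate = 1.7 * 80000 / (0.004 * 1e+10)
rate = 136000.0 / 4.000e+07
rate = 3.40e-03 m^3/s


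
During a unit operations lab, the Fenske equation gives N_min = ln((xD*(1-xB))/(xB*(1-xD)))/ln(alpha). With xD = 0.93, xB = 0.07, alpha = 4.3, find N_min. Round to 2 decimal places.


N_min = ln((xD*(1-xB))/(xB*(1-xD))) / ln(alpha)
Numerator inside ln: 0.8649 / 0.0049 = 176.510204
ln(176.510204) = 5.173379
ln(alpha) = ln(4.3) = 1.458615
N_min = 5.173379 / 1.458615 = 3.55


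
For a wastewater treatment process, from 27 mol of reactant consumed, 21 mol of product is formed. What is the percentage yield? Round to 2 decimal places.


Yield = (moles product / moles consumed) * 100%
Yield = (21 / 27) * 100
Yield = 0.7778 * 100
Yield = 77.78%


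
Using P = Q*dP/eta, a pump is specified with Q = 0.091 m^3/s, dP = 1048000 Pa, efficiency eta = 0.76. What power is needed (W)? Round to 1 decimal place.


P = Q * dP / eta
P = 0.091 * 1048000 / 0.76
P = 95368.0 / 0.76
P = 125484.2 W


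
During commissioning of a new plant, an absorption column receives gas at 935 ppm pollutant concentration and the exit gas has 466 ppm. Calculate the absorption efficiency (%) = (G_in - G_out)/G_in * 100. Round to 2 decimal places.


Efficiency = (G_in - G_out) / G_in * 100%
Efficiency = (935 - 466) / 935 * 100
Efficiency = 469 / 935 * 100
Efficiency = 50.16%


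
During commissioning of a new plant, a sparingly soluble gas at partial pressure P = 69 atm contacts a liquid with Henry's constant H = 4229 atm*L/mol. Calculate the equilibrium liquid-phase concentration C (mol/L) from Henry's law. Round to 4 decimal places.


C = P / H
C = 69 / 4229
C = 0.0163 mol/L


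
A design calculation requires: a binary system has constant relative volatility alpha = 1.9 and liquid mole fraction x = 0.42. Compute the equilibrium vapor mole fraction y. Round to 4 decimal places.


y = alpha*x / (1 + (alpha-1)*x)
y = 1.9*0.42 / (1 + (1.9-1)*0.42)
y = 0.798 / (1 + 0.378)
y = 0.798 / 1.378
y = 0.5791


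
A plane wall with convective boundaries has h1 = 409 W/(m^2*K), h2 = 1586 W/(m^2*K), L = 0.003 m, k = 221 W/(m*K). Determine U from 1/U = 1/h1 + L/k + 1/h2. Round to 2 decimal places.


1/U = 1/h1 + L/k + 1/h2
1/U = 1/409 + 0.003/221 + 1/1586
1/U = 0.0024449878 + 1.35747e-05 + 0.000630517
1/U = 0.0030890795
U = 323.72 W/(m^2*K)


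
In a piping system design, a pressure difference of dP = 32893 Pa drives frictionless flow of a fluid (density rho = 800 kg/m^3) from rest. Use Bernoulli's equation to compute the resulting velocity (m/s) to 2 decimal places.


v = sqrt(2*dP/rho)
v = sqrt(2*32893/800)
v = sqrt(82.2325)
v = 9.07 m/s


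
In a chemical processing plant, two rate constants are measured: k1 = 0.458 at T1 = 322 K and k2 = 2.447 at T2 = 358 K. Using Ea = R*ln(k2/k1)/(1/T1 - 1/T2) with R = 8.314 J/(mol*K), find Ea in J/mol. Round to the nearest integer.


Ea = R * ln(k2/k1) / (1/T1 - 1/T2)
ln(k2/k1) = ln(2.447/0.458) = 1.6757489
1/T1 - 1/T2 = 1/322 - 1/358 = 0.000312293973
Ea = 8.314 * 1.6757489 / 0.000312293973
Ea = 44612 J/mol


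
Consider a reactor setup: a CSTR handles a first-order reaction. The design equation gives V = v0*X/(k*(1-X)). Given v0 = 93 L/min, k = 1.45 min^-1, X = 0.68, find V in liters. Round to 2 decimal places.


V = v0 * X / (k * (1 - X))
V = 93 * 0.68 / (1.45 * (1 - 0.68))
V = 63.24 / (1.45 * 0.32)
V = 63.24 / 0.464
V = 136.29 L


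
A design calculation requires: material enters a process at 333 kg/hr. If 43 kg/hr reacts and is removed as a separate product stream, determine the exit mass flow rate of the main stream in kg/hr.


Steady-state mass balance on the main outlet: F_out = F_in - F_removed
F_out = 333 - 43
F_out = 290 kg/hr


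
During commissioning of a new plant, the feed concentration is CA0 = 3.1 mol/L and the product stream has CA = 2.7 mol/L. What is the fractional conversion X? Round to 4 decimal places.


X = (CA0 - CA) / CA0
X = (3.1 - 2.7) / 3.1
X = 0.4 / 3.1
X = 0.1290


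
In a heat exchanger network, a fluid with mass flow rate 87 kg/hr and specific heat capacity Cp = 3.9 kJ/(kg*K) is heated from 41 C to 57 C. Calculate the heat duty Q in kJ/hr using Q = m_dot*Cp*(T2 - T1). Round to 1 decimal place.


Q = m_dot * Cp * (T2 - T1)
Q = 87 * 3.9 * (57 - 41)
Q = 87 * 3.9 * 16
Q = 5428.8 kJ/hr


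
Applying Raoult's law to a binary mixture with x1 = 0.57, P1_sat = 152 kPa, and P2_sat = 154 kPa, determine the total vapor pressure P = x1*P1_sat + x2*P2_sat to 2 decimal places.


P = x1*P1_sat + x2*P2_sat
x2 = 1 - x1 = 1 - 0.57 = 0.43
P = 0.57*152 + 0.43*154
P = 86.64 + 66.22
P = 152.86 kPa


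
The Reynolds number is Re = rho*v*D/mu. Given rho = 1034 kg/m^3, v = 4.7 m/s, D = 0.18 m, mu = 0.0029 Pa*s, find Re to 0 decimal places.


Re = rho * v * D / mu
Re = 1034 * 4.7 * 0.18 / 0.0029
Re = 874.764 / 0.0029
Re = 301643


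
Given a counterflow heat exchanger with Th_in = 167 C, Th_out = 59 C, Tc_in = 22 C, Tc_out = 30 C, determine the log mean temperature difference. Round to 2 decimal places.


dT1 = Th_in - Tc_out = 167 - 30 = 137
dT2 = Th_out - Tc_in = 59 - 22 = 37
LMTD = (dT1 - dT2) / ln(dT1/dT2)
LMTD = (137 - 37) / ln(137/37)
LMTD = 76.39 K


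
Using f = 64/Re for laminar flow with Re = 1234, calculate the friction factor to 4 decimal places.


f = 64 / Re
f = 64 / 1234
f = 0.0519


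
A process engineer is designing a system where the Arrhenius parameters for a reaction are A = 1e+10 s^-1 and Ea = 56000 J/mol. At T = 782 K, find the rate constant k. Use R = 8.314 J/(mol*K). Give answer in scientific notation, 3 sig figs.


k = A * exp(-Ea/(R*T))
k = 1e+10 * exp(-56000 / (8.314 * 782))
k = 1e+10 * exp(-8.613333)
k = 1.82e+06


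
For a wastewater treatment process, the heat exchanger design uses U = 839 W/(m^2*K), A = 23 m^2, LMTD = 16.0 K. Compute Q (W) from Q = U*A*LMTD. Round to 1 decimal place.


Q = U * A * LMTD
Q = 839 * 23 * 16.0
Q = 308752.0 W


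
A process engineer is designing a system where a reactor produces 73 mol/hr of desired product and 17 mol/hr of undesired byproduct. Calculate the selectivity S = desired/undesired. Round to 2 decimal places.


S = desired product rate / undesired product rate
S = 73 / 17
S = 4.29


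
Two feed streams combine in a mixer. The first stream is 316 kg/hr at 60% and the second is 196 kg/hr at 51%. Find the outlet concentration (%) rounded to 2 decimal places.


Mass balance on solute: F1*x1 + F2*x2 = F3*x3
F3 = F1 + F2 = 316 + 196 = 512 kg/hr
x3 = (F1*x1 + F2*x2)/F3
x3 = (316*0.6 + 196*0.51) / 512
x3 = 56.55%


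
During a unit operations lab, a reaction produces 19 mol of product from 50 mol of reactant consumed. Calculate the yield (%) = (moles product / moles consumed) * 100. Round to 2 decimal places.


Yield = (moles product / moles consumed) * 100%
Yield = (19 / 50) * 100
Yield = 0.38 * 100
Yield = 38.00%


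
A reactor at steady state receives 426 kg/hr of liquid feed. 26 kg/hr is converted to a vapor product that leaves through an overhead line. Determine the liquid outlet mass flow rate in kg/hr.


Steady-state mass balance on the main outlet: F_out = F_in - F_removed
F_out = 426 - 26
F_out = 400 kg/hr


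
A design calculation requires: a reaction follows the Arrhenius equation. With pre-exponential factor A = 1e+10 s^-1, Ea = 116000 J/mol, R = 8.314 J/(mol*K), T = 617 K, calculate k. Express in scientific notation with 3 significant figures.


k = A * exp(-Ea/(R*T))
k = 1e+10 * exp(-116000 / (8.314 * 617))
k = 1e+10 * exp(-22.613241)
k = 1.51e+00


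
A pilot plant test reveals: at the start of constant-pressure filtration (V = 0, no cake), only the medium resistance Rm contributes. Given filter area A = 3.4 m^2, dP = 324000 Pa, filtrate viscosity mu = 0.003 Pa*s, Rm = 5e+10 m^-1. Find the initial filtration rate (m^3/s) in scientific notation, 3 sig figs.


rate = A * dP / (mu * Rm)
rate = 3.4 * 324000 / (0.003 * 5e+10)
rate = 1101600.0 / 1.500e+08
rate = 7.34e-03 m^3/s


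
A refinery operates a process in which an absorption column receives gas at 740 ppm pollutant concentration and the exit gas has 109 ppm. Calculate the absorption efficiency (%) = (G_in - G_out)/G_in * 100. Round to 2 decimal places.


Efficiency = (G_in - G_out) / G_in * 100%
Efficiency = (740 - 109) / 740 * 100
Efficiency = 631 / 740 * 100
Efficiency = 85.27%


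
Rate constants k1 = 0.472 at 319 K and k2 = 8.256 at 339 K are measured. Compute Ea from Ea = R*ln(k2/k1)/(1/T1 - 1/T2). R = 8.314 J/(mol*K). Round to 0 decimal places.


Ea = R * ln(k2/k1) / (1/T1 - 1/T2)
ln(k2/k1) = ln(8.256/0.472) = 2.8617165
1/T1 - 1/T2 = 1/319 - 1/339 = 0.000184943731
Ea = 8.314 * 2.8617165 / 0.000184943731
Ea = 128646 J/mol


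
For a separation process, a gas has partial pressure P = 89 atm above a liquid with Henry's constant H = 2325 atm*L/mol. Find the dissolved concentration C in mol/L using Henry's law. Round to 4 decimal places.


C = P / H
C = 89 / 2325
C = 0.0383 mol/L


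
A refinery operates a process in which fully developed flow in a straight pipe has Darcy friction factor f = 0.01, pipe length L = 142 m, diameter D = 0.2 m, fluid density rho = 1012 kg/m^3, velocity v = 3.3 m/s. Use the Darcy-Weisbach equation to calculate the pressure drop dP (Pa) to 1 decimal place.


dP = f * (L/D) * (rho*v^2/2)
dP = 0.01 * (142/0.2) * (1012*3.3^2/2)
L/D = 710.0
rho*v^2/2 = 1012*10.89/2 = 5510.34
dP = 0.01 * 710.0 * 5510.34
dP = 39123.4 Pa


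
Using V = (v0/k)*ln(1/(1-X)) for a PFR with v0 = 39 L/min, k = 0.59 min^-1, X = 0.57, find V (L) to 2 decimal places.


V = (v0/k) * ln(1/(1-X))
V = (39/0.59) * ln(1/(1-0.57))
V = 66.101695 * ln(2.325581)
V = 66.101695 * 0.84397
V = 55.79 L


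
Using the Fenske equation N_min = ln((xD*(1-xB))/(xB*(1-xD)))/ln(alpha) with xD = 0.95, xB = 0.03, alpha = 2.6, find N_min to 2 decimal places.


N_min = ln((xD*(1-xB))/(xB*(1-xD))) / ln(alpha)
Numerator inside ln: 0.9215 / 0.0015 = 614.333333
ln(614.333333) = 6.420538
ln(alpha) = ln(2.6) = 0.955511
N_min = 6.420538 / 0.955511 = 6.72


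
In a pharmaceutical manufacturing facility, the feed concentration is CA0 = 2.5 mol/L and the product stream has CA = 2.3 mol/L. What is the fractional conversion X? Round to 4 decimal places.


X = (CA0 - CA) / CA0
X = (2.5 - 2.3) / 2.5
X = 0.2 / 2.5
X = 0.0800


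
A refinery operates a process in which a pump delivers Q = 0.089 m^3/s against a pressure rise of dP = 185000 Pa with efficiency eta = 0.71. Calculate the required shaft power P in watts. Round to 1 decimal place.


P = Q * dP / eta
P = 0.089 * 185000 / 0.71
P = 16465.0 / 0.71
P = 23190.1 W


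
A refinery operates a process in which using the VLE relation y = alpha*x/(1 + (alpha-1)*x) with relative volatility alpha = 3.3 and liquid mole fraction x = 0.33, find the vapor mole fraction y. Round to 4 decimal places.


y = alpha*x / (1 + (alpha-1)*x)
y = 3.3*0.33 / (1 + (3.3-1)*0.33)
y = 1.089 / (1 + 0.759)
y = 1.089 / 1.759
y = 0.6191


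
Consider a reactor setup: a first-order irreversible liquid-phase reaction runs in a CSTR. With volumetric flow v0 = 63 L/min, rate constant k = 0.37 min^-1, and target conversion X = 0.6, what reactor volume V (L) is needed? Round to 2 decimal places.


V = v0 * X / (k * (1 - X))
V = 63 * 0.6 / (0.37 * (1 - 0.6))
V = 37.8 / (0.37 * 0.4)
V = 37.8 / 0.148
V = 255.41 L


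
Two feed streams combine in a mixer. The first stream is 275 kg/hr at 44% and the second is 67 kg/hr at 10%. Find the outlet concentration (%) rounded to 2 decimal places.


Mass balance on solute: F1*x1 + F2*x2 = F3*x3
F3 = F1 + F2 = 275 + 67 = 342 kg/hr
x3 = (F1*x1 + F2*x2)/F3
x3 = (275*0.44 + 67*0.1) / 342
x3 = 37.34%


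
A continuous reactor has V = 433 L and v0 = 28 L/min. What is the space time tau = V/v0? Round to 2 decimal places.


tau = V / v0
tau = 433 / 28
tau = 15.46 min


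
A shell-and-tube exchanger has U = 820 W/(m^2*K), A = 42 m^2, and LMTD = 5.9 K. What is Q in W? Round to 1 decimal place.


Q = U * A * LMTD
Q = 820 * 42 * 5.9
Q = 203196.0 W


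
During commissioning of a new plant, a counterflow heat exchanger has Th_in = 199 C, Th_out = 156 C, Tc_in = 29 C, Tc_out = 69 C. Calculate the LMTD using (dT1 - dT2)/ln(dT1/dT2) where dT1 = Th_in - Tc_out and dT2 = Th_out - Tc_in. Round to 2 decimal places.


dT1 = Th_in - Tc_out = 199 - 69 = 130
dT2 = Th_out - Tc_in = 156 - 29 = 127
LMTD = (dT1 - dT2) / ln(dT1/dT2)
LMTD = (130 - 127) / ln(130/127)
LMTD = 128.49 K


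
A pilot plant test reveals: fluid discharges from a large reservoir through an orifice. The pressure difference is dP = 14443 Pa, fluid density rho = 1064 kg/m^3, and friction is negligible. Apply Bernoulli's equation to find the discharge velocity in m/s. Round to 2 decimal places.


v = sqrt(2*dP/rho)
v = sqrt(2*14443/1064)
v = sqrt(27.148496)
v = 5.21 m/s


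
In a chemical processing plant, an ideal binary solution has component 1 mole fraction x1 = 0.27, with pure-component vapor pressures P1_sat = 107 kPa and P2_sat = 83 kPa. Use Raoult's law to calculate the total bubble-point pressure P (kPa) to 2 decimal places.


P = x1*P1_sat + x2*P2_sat
x2 = 1 - x1 = 1 - 0.27 = 0.73
P = 0.27*107 + 0.73*83
P = 28.89 + 60.59
P = 89.48 kPa


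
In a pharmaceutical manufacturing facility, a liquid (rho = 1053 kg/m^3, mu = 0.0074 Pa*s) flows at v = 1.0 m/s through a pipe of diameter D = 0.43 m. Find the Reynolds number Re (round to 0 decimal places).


Re = rho * v * D / mu
Re = 1053 * 1.0 * 0.43 / 0.0074
Re = 452.79 / 0.0074
Re = 61188


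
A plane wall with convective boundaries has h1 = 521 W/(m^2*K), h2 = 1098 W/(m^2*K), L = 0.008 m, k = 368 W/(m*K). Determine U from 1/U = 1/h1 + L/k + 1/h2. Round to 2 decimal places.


1/U = 1/h1 + L/k + 1/h2
1/U = 1/521 + 0.008/368 + 1/1098
1/U = 0.0019193858 + 2.17391e-05 + 0.0009107468
1/U = 0.0028518717
U = 350.65 W/(m^2*K)


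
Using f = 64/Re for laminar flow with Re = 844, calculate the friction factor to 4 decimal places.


f = 64 / Re
f = 64 / 844
f = 0.0758


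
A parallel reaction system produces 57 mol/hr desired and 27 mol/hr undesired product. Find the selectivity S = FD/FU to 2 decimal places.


S = desired product rate / undesired product rate
S = 57 / 27
S = 2.11


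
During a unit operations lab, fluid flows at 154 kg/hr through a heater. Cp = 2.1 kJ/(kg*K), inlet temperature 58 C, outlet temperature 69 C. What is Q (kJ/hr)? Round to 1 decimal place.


Q = m_dot * Cp * (T2 - T1)
Q = 154 * 2.1 * (69 - 58)
Q = 154 * 2.1 * 11
Q = 3557.4 kJ/hr


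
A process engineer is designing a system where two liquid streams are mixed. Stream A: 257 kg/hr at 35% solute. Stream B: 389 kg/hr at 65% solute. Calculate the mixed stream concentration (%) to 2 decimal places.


Mass balance on solute: F1*x1 + F2*x2 = F3*x3
F3 = F1 + F2 = 257 + 389 = 646 kg/hr
x3 = (F1*x1 + F2*x2)/F3
x3 = (257*0.35 + 389*0.65) / 646
x3 = 53.07%


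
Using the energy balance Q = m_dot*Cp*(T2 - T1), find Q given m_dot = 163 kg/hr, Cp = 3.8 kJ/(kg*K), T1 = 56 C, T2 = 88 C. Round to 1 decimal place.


Q = m_dot * Cp * (T2 - T1)
Q = 163 * 3.8 * (88 - 56)
Q = 163 * 3.8 * 32
Q = 19820.8 kJ/hr


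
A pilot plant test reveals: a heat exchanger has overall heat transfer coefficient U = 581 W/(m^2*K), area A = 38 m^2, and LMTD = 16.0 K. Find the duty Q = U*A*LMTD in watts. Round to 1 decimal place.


Q = U * A * LMTD
Q = 581 * 38 * 16.0
Q = 353248.0 W


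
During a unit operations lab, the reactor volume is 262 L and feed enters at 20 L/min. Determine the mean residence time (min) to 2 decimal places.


tau = V / v0
tau = 262 / 20
tau = 13.10 min


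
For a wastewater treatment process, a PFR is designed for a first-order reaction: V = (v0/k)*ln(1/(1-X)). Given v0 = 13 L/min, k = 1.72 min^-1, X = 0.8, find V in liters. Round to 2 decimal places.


V = (v0/k) * ln(1/(1-X))
V = (13/1.72) * ln(1/(1-0.8))
V = 7.55814 * ln(5.0)
V = 7.55814 * 1.609438
V = 12.16 L


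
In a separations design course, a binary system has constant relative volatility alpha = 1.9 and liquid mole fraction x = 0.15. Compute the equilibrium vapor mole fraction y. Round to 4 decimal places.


y = alpha*x / (1 + (alpha-1)*x)
y = 1.9*0.15 / (1 + (1.9-1)*0.15)
y = 0.285 / (1 + 0.135)
y = 0.285 / 1.135
y = 0.2511


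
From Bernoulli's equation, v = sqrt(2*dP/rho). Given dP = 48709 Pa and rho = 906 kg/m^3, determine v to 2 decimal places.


v = sqrt(2*dP/rho)
v = sqrt(2*48709/906)
v = sqrt(107.525386)
v = 10.37 m/s


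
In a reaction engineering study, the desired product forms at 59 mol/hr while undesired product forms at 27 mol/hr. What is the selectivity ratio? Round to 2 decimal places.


S = desired product rate / undesired product rate
S = 59 / 27
S = 2.19


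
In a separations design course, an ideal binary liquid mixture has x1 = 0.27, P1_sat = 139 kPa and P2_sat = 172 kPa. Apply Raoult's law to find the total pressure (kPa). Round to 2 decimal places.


P = x1*P1_sat + x2*P2_sat
x2 = 1 - x1 = 1 - 0.27 = 0.73
P = 0.27*139 + 0.73*172
P = 37.53 + 125.56
P = 163.09 kPa


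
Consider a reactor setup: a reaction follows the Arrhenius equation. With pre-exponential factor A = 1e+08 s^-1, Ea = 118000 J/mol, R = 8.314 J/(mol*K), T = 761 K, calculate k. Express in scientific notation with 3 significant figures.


k = A * exp(-Ea/(R*T))
k = 1e+08 * exp(-118000 / (8.314 * 761))
k = 1e+08 * exp(-18.650365)
k = 7.95e-01


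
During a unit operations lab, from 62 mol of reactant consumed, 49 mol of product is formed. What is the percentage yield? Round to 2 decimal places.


Yield = (moles product / moles consumed) * 100%
Yield = (49 / 62) * 100
Yield = 0.7903 * 100
Yield = 79.03%


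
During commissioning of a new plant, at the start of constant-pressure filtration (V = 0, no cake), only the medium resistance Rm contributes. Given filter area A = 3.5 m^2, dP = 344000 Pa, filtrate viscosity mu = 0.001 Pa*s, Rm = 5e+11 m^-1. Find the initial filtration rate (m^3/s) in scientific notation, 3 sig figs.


rate = A * dP / (mu * Rm)
rate = 3.5 * 344000 / (0.001 * 5e+11)
rate = 1204000.0 / 5.000e+08
rate = 2.41e-03 m^3/s


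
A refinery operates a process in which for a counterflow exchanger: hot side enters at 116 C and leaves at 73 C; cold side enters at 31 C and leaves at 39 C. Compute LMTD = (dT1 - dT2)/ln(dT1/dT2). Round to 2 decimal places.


dT1 = Th_in - Tc_out = 116 - 39 = 77
dT2 = Th_out - Tc_in = 73 - 31 = 42
LMTD = (dT1 - dT2) / ln(dT1/dT2)
LMTD = (77 - 42) / ln(77/42)
LMTD = 57.74 K


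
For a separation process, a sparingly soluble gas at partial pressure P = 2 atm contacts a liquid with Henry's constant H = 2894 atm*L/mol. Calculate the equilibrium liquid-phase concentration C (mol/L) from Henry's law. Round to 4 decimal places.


C = P / H
C = 2 / 2894
C = 0.0007 mol/L


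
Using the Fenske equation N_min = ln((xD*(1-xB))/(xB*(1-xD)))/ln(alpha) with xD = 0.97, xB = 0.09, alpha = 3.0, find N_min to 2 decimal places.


N_min = ln((xD*(1-xB))/(xB*(1-xD))) / ln(alpha)
Numerator inside ln: 0.8827 / 0.0027 = 326.925926
ln(326.925926) = 5.789734
ln(alpha) = ln(3.0) = 1.098612
N_min = 5.789734 / 1.098612 = 5.27


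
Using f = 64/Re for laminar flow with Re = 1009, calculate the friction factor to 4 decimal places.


f = 64 / Re
f = 64 / 1009
f = 0.0634


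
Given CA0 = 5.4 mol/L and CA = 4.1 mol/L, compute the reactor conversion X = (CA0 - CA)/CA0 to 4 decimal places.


X = (CA0 - CA) / CA0
X = (5.4 - 4.1) / 5.4
X = 1.3 / 5.4
X = 0.2407


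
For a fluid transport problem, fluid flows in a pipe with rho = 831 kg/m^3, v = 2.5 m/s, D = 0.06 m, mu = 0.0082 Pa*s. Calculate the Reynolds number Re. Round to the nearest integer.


Re = rho * v * D / mu
Re = 831 * 2.5 * 0.06 / 0.0082
Re = 124.65 / 0.0082
Re = 15201


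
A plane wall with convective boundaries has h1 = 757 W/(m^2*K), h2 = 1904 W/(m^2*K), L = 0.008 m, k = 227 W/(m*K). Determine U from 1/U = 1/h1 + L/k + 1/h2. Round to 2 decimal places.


1/U = 1/h1 + L/k + 1/h2
1/U = 1/757 + 0.008/227 + 1/1904
1/U = 0.001321004 + 3.52423e-05 + 0.0005252101
1/U = 0.0018814564
U = 531.50 W/(m^2*K)


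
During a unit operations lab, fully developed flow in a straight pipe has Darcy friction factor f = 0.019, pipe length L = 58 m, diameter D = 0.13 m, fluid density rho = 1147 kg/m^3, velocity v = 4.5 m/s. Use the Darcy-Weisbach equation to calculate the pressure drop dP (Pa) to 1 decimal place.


dP = f * (L/D) * (rho*v^2/2)
dP = 0.019 * (58/0.13) * (1147*4.5^2/2)
L/D = 446.15384615
rho*v^2/2 = 1147*20.25/2 = 11613.375
dP = 0.019 * 446.15384615 * 11613.375
dP = 98445.7 Pa


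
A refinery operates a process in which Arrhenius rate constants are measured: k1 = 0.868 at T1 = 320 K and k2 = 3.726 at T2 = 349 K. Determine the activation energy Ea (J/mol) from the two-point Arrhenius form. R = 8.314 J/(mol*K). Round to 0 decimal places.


Ea = R * ln(k2/k1) / (1/T1 - 1/T2)
ln(k2/k1) = ln(3.726/0.868) = 1.4568988
1/T1 - 1/T2 = 1/320 - 1/349 = 0.000259670487
Ea = 8.314 * 1.4568988 / 0.000259670487
Ea = 46646 J/mol


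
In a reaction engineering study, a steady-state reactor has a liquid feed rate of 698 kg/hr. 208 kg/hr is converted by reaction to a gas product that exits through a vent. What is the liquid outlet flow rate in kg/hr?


Steady-state mass balance on the main outlet: F_out = F_in - F_removed
F_out = 698 - 208
F_out = 490 kg/hr


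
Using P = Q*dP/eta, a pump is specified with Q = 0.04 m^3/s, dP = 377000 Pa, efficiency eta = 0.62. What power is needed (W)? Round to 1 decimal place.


P = Q * dP / eta
P = 0.04 * 377000 / 0.62
P = 15080.0 / 0.62
P = 24322.6 W


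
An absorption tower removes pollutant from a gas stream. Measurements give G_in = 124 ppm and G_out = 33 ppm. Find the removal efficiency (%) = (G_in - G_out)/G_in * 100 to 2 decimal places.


Efficiency = (G_in - G_out) / G_in * 100%
Efficiency = (124 - 33) / 124 * 100
Efficiency = 91 / 124 * 100
Efficiency = 73.39%


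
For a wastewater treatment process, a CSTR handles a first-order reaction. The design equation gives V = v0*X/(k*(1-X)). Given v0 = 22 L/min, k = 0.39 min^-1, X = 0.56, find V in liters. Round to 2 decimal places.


V = v0 * X / (k * (1 - X))
V = 22 * 0.56 / (0.39 * (1 - 0.56))
V = 12.32 / (0.39 * 0.44)
V = 12.32 / 0.1716
V = 71.79 L


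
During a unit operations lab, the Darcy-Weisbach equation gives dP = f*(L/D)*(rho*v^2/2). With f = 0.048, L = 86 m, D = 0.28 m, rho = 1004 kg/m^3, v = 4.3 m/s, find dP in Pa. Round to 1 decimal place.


dP = f * (L/D) * (rho*v^2/2)
dP = 0.048 * (86/0.28) * (1004*4.3^2/2)
L/D = 307.14285714
rho*v^2/2 = 1004*18.49/2 = 9281.98
dP = 0.048 * 307.14285714 * 9281.98
dP = 136842.9 Pa


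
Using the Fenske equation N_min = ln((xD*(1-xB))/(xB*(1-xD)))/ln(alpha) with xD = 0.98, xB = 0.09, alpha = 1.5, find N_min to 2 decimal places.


N_min = ln((xD*(1-xB))/(xB*(1-xD))) / ln(alpha)
Numerator inside ln: 0.8918 / 0.0018 = 495.444444
ln(495.444444) = 6.205455
ln(alpha) = ln(1.5) = 0.405465
N_min = 6.205455 / 0.405465 = 15.30


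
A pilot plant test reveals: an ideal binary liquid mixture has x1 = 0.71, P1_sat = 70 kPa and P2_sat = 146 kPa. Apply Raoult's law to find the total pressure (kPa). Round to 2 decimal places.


P = x1*P1_sat + x2*P2_sat
x2 = 1 - x1 = 1 - 0.71 = 0.29
P = 0.71*70 + 0.29*146
P = 49.7 + 42.34
P = 92.04 kPa


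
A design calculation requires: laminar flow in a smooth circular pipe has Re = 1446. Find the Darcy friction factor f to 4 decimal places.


f = 64 / Re
f = 64 / 1446
f = 0.0443


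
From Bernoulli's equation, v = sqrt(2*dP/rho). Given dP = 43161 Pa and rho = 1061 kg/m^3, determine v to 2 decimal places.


v = sqrt(2*dP/rho)
v = sqrt(2*43161/1061)
v = sqrt(81.359095)
v = 9.02 m/s


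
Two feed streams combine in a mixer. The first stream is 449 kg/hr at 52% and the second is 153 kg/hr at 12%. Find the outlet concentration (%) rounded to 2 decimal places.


Mass balance on solute: F1*x1 + F2*x2 = F3*x3
F3 = F1 + F2 = 449 + 153 = 602 kg/hr
x3 = (F1*x1 + F2*x2)/F3
x3 = (449*0.52 + 153*0.12) / 602
x3 = 41.83%


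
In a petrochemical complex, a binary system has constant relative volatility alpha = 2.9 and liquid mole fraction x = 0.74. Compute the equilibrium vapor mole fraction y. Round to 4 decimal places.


y = alpha*x / (1 + (alpha-1)*x)
y = 2.9*0.74 / (1 + (2.9-1)*0.74)
y = 2.146 / (1 + 1.406)
y = 2.146 / 2.406
y = 0.8919


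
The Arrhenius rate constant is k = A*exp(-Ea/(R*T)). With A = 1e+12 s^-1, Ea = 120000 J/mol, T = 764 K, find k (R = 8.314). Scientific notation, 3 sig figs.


k = A * exp(-Ea/(R*T))
k = 1e+12 * exp(-120000 / (8.314 * 764))
k = 1e+12 * exp(-18.891997)
k = 6.24e+03


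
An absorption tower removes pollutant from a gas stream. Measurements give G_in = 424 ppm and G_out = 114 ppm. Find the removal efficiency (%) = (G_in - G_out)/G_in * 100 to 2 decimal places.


Efficiency = (G_in - G_out) / G_in * 100%
Efficiency = (424 - 114) / 424 * 100
Efficiency = 310 / 424 * 100
Efficiency = 73.11%


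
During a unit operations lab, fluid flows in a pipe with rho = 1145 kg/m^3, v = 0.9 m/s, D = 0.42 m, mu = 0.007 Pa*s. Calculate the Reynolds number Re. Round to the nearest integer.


Re = rho * v * D / mu
Re = 1145 * 0.9 * 0.42 / 0.007
Re = 432.81 / 0.007
Re = 61830


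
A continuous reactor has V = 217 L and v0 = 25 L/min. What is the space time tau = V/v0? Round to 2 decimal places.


tau = V / v0
tau = 217 / 25
tau = 8.68 min


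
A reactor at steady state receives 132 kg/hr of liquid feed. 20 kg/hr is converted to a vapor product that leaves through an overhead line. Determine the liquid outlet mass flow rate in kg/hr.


Steady-state mass balance on the main outlet: F_out = F_in - F_removed
F_out = 132 - 20
F_out = 112 kg/hr


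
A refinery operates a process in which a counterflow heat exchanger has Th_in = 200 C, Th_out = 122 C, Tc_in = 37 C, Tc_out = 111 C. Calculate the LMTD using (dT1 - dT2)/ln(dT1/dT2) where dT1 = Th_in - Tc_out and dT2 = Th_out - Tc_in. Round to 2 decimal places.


dT1 = Th_in - Tc_out = 200 - 111 = 89
dT2 = Th_out - Tc_in = 122 - 37 = 85
LMTD = (dT1 - dT2) / ln(dT1/dT2)
LMTD = (89 - 85) / ln(89/85)
LMTD = 86.98 K


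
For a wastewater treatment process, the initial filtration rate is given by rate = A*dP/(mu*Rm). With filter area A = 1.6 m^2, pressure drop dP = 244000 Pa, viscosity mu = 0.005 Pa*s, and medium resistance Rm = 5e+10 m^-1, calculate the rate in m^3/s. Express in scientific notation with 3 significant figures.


rate = A * dP / (mu * Rm)
rate = 1.6 * 244000 / (0.005 * 5e+10)
rate = 390400.0 / 2.500e+08
rate = 1.56e-03 m^3/s


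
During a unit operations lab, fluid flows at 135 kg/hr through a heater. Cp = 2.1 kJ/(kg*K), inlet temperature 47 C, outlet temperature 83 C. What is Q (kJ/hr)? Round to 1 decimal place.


Q = m_dot * Cp * (T2 - T1)
Q = 135 * 2.1 * (83 - 47)
Q = 135 * 2.1 * 36
Q = 10206.0 kJ/hr


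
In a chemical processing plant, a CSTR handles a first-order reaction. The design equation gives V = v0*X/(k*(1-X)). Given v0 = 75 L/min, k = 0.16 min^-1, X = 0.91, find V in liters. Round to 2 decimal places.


V = v0 * X / (k * (1 - X))
V = 75 * 0.91 / (0.16 * (1 - 0.91))
V = 68.25 / (0.16 * 0.09)
V = 68.25 / 0.0144
V = 4739.58 L


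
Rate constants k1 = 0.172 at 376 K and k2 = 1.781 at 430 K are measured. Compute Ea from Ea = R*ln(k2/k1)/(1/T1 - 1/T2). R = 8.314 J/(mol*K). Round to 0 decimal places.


Ea = R * ln(k2/k1) / (1/T1 - 1/T2)
ln(k2/k1) = ln(1.781/0.172) = 2.3374358
1/T1 - 1/T2 = 1/376 - 1/430 = 0.000333993073
Ea = 8.314 * 2.3374358 / 0.000333993073
Ea = 58185 J/mol


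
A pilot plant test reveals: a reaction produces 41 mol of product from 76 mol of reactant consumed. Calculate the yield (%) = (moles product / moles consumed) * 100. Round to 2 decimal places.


Yield = (moles product / moles consumed) * 100%
Yield = (41 / 76) * 100
Yield = 0.5395 * 100
Yield = 53.95%


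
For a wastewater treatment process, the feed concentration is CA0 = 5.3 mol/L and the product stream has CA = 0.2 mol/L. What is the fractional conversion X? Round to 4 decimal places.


X = (CA0 - CA) / CA0
X = (5.3 - 0.2) / 5.3
X = 5.1 / 5.3
X = 0.9623


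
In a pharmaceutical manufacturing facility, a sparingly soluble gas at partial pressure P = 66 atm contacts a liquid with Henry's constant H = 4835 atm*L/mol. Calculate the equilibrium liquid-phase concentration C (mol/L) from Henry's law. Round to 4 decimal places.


C = P / H
C = 66 / 4835
C = 0.0137 mol/L


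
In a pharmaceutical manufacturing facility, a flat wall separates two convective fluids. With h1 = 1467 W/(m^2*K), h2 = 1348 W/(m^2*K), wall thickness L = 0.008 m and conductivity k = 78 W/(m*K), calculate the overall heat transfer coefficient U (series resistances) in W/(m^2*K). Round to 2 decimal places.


1/U = 1/h1 + L/k + 1/h2
1/U = 1/1467 + 0.008/78 + 1/1348
1/U = 0.0006816633 + 0.0001025641 + 0.0007418398
1/U = 0.0015260672
U = 655.28 W/(m^2*K)


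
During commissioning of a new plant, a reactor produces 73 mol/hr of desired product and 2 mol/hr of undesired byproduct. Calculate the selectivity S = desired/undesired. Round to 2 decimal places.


S = desired product rate / undesired product rate
S = 73 / 2
S = 36.50


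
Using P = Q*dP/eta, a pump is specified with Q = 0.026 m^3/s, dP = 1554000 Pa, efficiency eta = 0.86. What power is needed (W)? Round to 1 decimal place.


P = Q * dP / eta
P = 0.026 * 1554000 / 0.86
P = 40404.0 / 0.86
P = 46981.4 W


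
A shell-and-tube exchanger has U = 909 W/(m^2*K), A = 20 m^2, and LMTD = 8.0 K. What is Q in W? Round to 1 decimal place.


Q = U * A * LMTD
Q = 909 * 20 * 8.0
Q = 145440.0 W


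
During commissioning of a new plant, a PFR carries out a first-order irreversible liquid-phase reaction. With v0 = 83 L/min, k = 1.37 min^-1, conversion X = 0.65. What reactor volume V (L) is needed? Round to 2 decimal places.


V = (v0/k) * ln(1/(1-X))
V = (83/1.37) * ln(1/(1-0.65))
V = 60.583942 * ln(2.857143)
V = 60.583942 * 1.049822
V = 63.60 L


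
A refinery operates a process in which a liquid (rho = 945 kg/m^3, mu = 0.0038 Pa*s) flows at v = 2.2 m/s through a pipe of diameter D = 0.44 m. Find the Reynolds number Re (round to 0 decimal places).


Re = rho * v * D / mu
Re = 945 * 2.2 * 0.44 / 0.0038
Re = 914.76 / 0.0038
Re = 240726


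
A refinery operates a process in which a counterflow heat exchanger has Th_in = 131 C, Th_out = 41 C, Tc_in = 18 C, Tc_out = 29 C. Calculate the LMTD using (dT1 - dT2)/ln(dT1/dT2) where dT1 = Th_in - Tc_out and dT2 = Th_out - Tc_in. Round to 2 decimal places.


dT1 = Th_in - Tc_out = 131 - 29 = 102
dT2 = Th_out - Tc_in = 41 - 18 = 23
LMTD = (dT1 - dT2) / ln(dT1/dT2)
LMTD = (102 - 23) / ln(102/23)
LMTD = 53.04 K


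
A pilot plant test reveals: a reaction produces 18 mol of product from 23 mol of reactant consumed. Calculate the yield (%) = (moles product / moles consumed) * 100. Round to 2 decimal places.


Yield = (moles product / moles consumed) * 100%
Yield = (18 / 23) * 100
Yield = 0.7826 * 100
Yield = 78.26%


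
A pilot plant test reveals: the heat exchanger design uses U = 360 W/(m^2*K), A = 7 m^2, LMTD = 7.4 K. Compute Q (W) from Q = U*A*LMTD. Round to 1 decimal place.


Q = U * A * LMTD
Q = 360 * 7 * 7.4
Q = 18648.0 W


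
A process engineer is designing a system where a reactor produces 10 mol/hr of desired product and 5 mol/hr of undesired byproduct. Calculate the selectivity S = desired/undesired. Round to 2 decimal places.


S = desired product rate / undesired product rate
S = 10 / 5
S = 2.00


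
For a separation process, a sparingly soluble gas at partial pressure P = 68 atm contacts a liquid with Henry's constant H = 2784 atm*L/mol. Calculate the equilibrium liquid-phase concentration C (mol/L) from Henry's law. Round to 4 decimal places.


C = P / H
C = 68 / 2784
C = 0.0244 mol/L


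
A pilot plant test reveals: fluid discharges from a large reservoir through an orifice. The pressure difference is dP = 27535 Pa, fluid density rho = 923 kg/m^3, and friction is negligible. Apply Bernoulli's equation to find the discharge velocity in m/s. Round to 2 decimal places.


v = sqrt(2*dP/rho)
v = sqrt(2*27535/923)
v = sqrt(59.664139)
v = 7.72 m/s


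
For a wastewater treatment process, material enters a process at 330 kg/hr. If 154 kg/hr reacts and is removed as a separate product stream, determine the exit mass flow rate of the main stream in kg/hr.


Steady-state mass balance on the main outlet: F_out = F_in - F_removed
F_out = 330 - 154
F_out = 176 kg/hr


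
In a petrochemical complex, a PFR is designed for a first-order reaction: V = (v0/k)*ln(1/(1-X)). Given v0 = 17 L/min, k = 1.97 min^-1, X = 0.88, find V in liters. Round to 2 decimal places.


V = (v0/k) * ln(1/(1-X))
V = (17/1.97) * ln(1/(1-0.88))
V = 8.629442 * ln(8.333333)
V = 8.629442 * 2.120263
V = 18.30 L


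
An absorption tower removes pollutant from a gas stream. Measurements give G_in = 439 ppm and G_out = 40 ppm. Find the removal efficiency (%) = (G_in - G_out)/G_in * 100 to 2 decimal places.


Efficiency = (G_in - G_out) / G_in * 100%
Efficiency = (439 - 40) / 439 * 100
Efficiency = 399 / 439 * 100
Efficiency = 90.89%


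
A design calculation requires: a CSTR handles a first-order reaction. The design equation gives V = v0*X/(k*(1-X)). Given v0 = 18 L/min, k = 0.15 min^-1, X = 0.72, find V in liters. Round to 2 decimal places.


V = v0 * X / (k * (1 - X))
V = 18 * 0.72 / (0.15 * (1 - 0.72))
V = 12.96 / (0.15 * 0.28)
V = 12.96 / 0.042
V = 308.57 L


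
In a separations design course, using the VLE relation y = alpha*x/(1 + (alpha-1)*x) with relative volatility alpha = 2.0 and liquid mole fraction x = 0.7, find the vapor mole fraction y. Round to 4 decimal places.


y = alpha*x / (1 + (alpha-1)*x)
y = 2.0*0.7 / (1 + (2.0-1)*0.7)
y = 1.4 / (1 + 0.7)
y = 1.4 / 1.7
y = 0.8235


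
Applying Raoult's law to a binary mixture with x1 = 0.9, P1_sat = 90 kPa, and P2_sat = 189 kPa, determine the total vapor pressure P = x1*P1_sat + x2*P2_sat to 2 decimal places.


P = x1*P1_sat + x2*P2_sat
x2 = 1 - x1 = 1 - 0.9 = 0.1
P = 0.9*90 + 0.1*189
P = 81.0 + 18.9
P = 99.90 kPa


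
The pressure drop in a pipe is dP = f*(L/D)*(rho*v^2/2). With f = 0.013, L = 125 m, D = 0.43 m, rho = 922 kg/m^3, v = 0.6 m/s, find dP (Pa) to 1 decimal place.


dP = f * (L/D) * (rho*v^2/2)
dP = 0.013 * (125/0.43) * (922*0.6^2/2)
L/D = 290.69767442
rho*v^2/2 = 922*0.36/2 = 165.96
dP = 0.013 * 290.69767442 * 165.96
dP = 627.2 Pa


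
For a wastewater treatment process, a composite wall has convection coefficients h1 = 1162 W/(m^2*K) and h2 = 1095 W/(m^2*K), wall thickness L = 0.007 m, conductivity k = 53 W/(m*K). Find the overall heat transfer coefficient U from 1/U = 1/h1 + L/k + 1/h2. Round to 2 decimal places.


1/U = 1/h1 + L/k + 1/h2
1/U = 1/1162 + 0.007/53 + 1/1095
1/U = 0.0008605852 + 0.0001320755 + 0.000913242
1/U = 0.0019059027
U = 524.69 W/(m^2*K)
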